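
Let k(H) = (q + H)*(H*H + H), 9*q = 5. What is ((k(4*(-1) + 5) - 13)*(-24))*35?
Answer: 24920/3 ≈ 8306.7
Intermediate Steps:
q = 5/9 (q = (1/9)*5 = 5/9 ≈ 0.55556)
k(H) = (5/9 + H)*(H + H**2) (k(H) = (5/9 + H)*(H*H + H) = (5/9 + H)*(H**2 + H) = (5/9 + H)*(H + H**2))
((k(4*(-1) + 5) - 13)*(-24))*35 = (((4*(-1) + 5)*(5 + 9*(4*(-1) + 5)**2 + 14*(4*(-1) + 5))/9 - 13)*(-24))*35 = (((-4 + 5)*(5 + 9*(-4 + 5)**2 + 14*(-4 + 5))/9 - 13)*(-24))*35 = (((1/9)*1*(5 + 9*1**2 + 14*1) - 13)*(-24))*35 = (((1/9)*1*(5 + 9*1 + 14) - 13)*(-24))*35 = (((1/9)*1*(5 + 9 + 14) - 13)*(-24))*35 = (((1/9)*1*28 - 13)*(-24))*35 = ((28/9 - 13)*(-24))*35 = -89/9*(-24)*35 = (712/3)*35 = 24920/3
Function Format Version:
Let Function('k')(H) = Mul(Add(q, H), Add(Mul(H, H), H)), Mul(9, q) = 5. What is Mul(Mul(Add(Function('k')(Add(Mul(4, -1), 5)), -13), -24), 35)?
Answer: Rational(24920, 3) ≈ 8306.7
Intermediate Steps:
q = Rational(5, 9) (q = Mul(Rational(1, 9), 5) = Rational(5, 9) ≈ 0.55556)
Function('k')(H) = Mul(Add(Rational(5, 9), H), Add(H, Pow(H, 2))) (Function('k')(H) = Mul(Add(Rational(5, 9), H), Add(Mul(H, H), H)) = Mul(Add(Rational(5, 9), H), Add(Pow(H, 2), H)) = Mul(Add(Rational(5, 9), H), Add(H, Pow(H, 2))))
Mul(Mul(Add(Function('k')(Add(Mul(4, -1), 5)), -13), -24), 35) = Mul(Mul(Add(Mul(Rational(1, 9), Add(Mul(4, -1), 5), Add(5, Mul(9, Pow(Add(Mul(4, -1), 5), 2)), Mul(14, Add(Mul(4, -1), 5)))), -13), -24), 35) = Mul(Mul(Add(Mul(Rational(1, 9), Add(-4, 5), Add(5, Mul(9, Pow(Add(-4, 5), 2)), Mul(14, Add(-4, 5)))), -13), -24), 35) = Mul(Mul(Add(Mul(Rational(1, 9), 1, Add(5, Mul(9, Pow(1, 2)), Mul(14, 1))), -13), -24), 35) = Mul(Mul(Add(Mul(Rational(1, 9), 1, Add(5, Mul(9, 1), 14)), -13), -24), 35) = Mul(Mul(Add(Mul(Rational(1, 9), 1, Add(5, 9, 14)), -13), -24), 35) = Mul(Mul(Add(Mul(Rational(1, 9), 1, 28), -13), -24), 35) = Mul(Mul(Add(Rational(28, 9), -13), -24), 35) = Mul(Mul(Rational(-89, 9), -24), 35) = Mul(Rational(712, 3), 35) = Rational(24920, 3)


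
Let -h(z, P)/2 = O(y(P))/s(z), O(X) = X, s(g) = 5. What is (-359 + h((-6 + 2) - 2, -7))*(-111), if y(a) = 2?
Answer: 199689/5 ≈ 39938.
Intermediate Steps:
h(z, P) = -⅘ (h(z, P) = -4/5 = -2*⅖ = -⅘)
(-359 + h((-6 + 2) - 2, -7))*(-111) = (-359 - ⅘)*(-111) = -1799/5*(-111) = 199689/5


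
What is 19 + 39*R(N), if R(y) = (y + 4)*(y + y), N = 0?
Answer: 19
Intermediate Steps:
R(y) = 2*y*(4 + y) (R(y) = (4 + y)*(2*y) = 2*y*(4 + y))
19 + 39*R(N) = 19 + 39*(2*0*(4 + 0)) = 19 + 39*(2*0*4) = 19 + 39*0 = 19 + 0 = 19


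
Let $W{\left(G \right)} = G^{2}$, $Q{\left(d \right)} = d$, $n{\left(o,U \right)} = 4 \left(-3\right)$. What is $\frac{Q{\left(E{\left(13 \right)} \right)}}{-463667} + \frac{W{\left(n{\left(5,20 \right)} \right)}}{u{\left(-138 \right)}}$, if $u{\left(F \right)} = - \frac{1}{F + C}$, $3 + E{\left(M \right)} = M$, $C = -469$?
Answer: $\frac{40528205126}{463667} \approx 87408.0$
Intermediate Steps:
$n{\left(o,U \right)} = -12$
$E{\left(M \right)} = -3 + M$
$u{\left(F \right)} = - \frac{1}{-469 + F}$ ($u{\left(F \right)} = - \frac{1}{F - 469} = - \frac{1}{-469 + F}$)
$\frac{Q{\left(E{\left(13 \right)} \right)}}{-463667} + \frac{W{\left(n{\left(5,20 \right)} \right)}}{u{\left(-138 \right)}} = \frac{-3 + 13}{-463667} + \frac{\left(-12\right)^{2}}{\left(-1\right) \frac{1}{-469 - 138}} = 10 \left(- \frac{1}{463667}\right) + \frac{144}{\left(-1\right) \frac{1}{-607}} = - \frac{10}{463667} + \frac{144}{\left(-1\right) \left(- \frac{1}{607}\right)} = - \frac{10}{463667} + 144 \frac{1}{\frac{1}{607}} = - \frac{10}{463667} + 144 \cdot 607 = - \frac{10}{463667} + 87408 = \frac{40528205126}{463667}$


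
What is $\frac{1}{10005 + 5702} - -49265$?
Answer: $\frac{773805356}{15707} \approx 49265.0$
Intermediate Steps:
$\frac{1}{10005 + 5702} - -49265 = \frac{1}{15707} + 49265 = \frac{773805356}{15707}$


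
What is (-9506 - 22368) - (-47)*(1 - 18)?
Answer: -32673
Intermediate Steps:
(-9506 - 22368) - (-47)*(1 - 18) = -31874 - (-47)*(-17) = -31874 - 1*799 = -31874 - 799 = -32673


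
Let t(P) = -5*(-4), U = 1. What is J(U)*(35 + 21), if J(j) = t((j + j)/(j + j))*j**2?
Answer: 1120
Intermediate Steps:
t(P) = 20
J(j) = 20*j**2
J(U)*(35 + 21) = (20*1**2)*(35 + 21) = (20*1)*56 = 20*56 = 1120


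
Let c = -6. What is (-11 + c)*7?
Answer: -119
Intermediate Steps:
(-11 + c)*7 = (-11 - 6)*7 = -17*7 = -119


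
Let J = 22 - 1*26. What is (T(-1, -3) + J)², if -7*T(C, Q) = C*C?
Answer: 841/49 ≈ 17.163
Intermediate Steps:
T(C, Q) = -C²/7 (T(C, Q) = -C*C/7 = -C²/7)
J = -4 (J = 22 - 26 = -4)
(T(-1, -3) + J)² = (-⅐*(-1)² - 4)² = (-⅐*1 - 4)² = (-⅐ - 4)² = (-29/7)² = 841/49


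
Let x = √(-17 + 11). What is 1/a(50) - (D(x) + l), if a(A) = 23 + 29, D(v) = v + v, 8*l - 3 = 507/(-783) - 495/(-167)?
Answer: -2925355/4533048 - 2*I*√6 ≈ -0.64534 - 4.899*I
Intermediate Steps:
x = I*√6 (x = √(-6) = I*√6 ≈ 2.4495*I)
l = 231733/348696 (l = 3/8 + (507/(-783) - 495/(-167))/8 = 3/8 + (507*(-1/783) - 495*(-1/167))/8 = 3/8 + (-169/261 + 495/167)/8 = 3/8 + (⅛)*(100972/43587) = 3/8 + 25243/87174 = 231733/348696 ≈ 0.66457)
D(v) = 2*v
a(A) = 52
1/a(50) - (D(x) + l) = 1/52 - (2*(I*√6) + 231733/348696) = 1/52 - (2*I*√6 + 231733/348696) = 1/52 - (231733/348696 + 2*I*√6) = 1/52 + (-231733/348696 - 2*I*√6) = -2925355/4533048 - 2*I*√6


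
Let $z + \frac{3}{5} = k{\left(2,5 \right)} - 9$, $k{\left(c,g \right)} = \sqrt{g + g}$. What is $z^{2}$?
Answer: $\frac{2554}{25} - \frac{96 \sqrt{10}}{5} \approx 41.444$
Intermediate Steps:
$k{\left(c,g \right)} = \sqrt{2} \sqrt{g}$ ($k{\left(c,g \right)} = \sqrt{2 g} = \sqrt{2} \sqrt{g}$)
$z = - \frac{48}{5} + \sqrt{10}$ ($z = - \frac{3}{5} + \left(\sqrt{2} \sqrt{5} - 9\right) = - \frac{3}{5} + \left(\sqrt{10} - 9\right) = - \frac{3}{5} - \left(9 - \sqrt{10}\right) = - \frac{48}{5} + \sqrt{10} \approx -6.4377$)
$z^{2} = \left(- \frac{48}{5} + \sqrt{10}\right)^{2}$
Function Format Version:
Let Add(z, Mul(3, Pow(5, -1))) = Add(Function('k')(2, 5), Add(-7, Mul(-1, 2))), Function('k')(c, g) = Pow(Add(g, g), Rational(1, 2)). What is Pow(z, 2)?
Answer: Add(Rational(2554, 25), Mul(Rational(-96, 5), Pow(10, Rational(1, 2)))) ≈ 41.444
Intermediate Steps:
Function('k')(c, g) = Mul(Pow(2, Rational(1, 2)), Pow(g, Rational(1, 2))) (Function('k')(c, g) = Pow(Mul(2, g), Rational(1, 2)) = Mul(Pow(2, Rational(1, 2)), Pow(g, Rational(1, 2))))
z = Add(Rational(-48, 5), Pow(10, Rational(1, 2))) (z = Add(Rational(-3, 5), Add(Mul(Pow(2, Rational(1, 2)), Pow(5, Rational(1, 2))), Add(-7, Mul(-1, 2)))) = Add(Rational(-3, 5), Add(Pow(10, Rational(1, 2)), Add(-7, -2))) = Add(Rational(-3, 5), Add(Pow(10, Rational(1, 2)), -9)) = Add(Rational(-3, 5), Add(-9, Pow(10, Rational(1, 2)))) = Add(Rational(-48, 5), Pow(10, Rational(1, 2))) ≈ -6.4377)
Pow(z, 2) = Pow(Add(Rational(-48, 5), Pow(10, Rational(1, 2))), 2)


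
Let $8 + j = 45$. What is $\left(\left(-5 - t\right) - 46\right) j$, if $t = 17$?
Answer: $-2516$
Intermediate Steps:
$j = 37$ ($j = -8 + 45 = 37$)
$\left(\left(-5 - t\right) - 46\right) j = \left(\left(-5 - 17\right) - 46\right) 37 = \left(-22 - 46\right) 37 = \left(-68\right) 37 = -2516$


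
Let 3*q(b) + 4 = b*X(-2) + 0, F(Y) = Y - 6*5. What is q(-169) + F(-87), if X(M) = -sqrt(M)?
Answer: -355/3 + 169*I*sqrt(2)/3 ≈ -118.33 + 79.667*I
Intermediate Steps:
F(Y) = -30 + Y (F(Y) = Y - 30 = -30 + Y)
q(b) = -4/3 - I*b*sqrt(2)/3 (q(b) = -4/3 + (b*(-sqrt(-2)) + 0)/3 = -4/3 + (b*(-I*sqrt(2)) + 0)/3 = -4/3 + (-I*b*sqrt(2) + 0)/3 = -4/3 + (-I*b*sqrt(2))/3 = -4/3 - I*b*sqrt(2)/3)
q(-169) + F(-87) = (-4/3 - 1/3*I*(-169)*sqrt(2)) + (-30 - 87) = (-4/3 + 169*I*sqrt(2)/3) - 117 = -355/3 + 169*I*sqrt(2)/3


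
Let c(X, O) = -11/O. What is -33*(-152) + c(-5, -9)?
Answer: 45155/9 ≈ 5017.2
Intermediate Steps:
-33*(-152) + c(-5, -9) = -33*(-152) - 11/(-9) = 5016 - 11*(-⅑) = 5016 + 11/9 = 45155/9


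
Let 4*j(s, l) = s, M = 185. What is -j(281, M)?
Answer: -281/4 ≈ -70.250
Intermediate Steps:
j(s, l) = s/4
-j(281, M) = -281/4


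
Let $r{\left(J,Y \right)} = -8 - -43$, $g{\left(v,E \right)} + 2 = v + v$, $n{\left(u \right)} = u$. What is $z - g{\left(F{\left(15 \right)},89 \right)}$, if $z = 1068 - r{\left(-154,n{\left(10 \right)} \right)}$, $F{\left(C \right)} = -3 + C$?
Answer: $1011$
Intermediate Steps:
$g{\left(v,E \right)} = -2 + 2 v$ ($g{\left(v,E \right)} = -2 + \left(v + v\right) = -2 + 2 v$)
$r{\left(J,Y \right)} = 35$ ($r{\left(J,Y \right)} = -8 + 43 = 35$)
$z = 1033$ ($z = 1068 - 35 = 1033$)
$z - g{\left(F{\left(15 \right)},89 \right)} = 1033 - \left(-2 + 2 \left(-3 + 15\right)\right) = 1033 - \left(-2 + 2 \cdot 12\right) = 1033 - \left(-2 + 24\right) = 1033 - 22 = 1011$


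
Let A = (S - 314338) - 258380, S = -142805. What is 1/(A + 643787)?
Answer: -1/71736 ≈ -1.3940e-5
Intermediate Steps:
A = -715523 (A = (-142805 - 314338) - 258380 = -457143 - 258380 = -715523)
1/(A + 643787) = 1/(-715523 + 643787) = 1/(-71736) = -1/71736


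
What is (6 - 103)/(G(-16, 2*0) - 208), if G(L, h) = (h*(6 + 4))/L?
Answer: 97/208 ≈ 0.46635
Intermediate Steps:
G(L, h) = 10*h/L (G(L, h) = (h*10)/L = (10*h)/L = 10*h/L)
(6 - 103)/(G(-16, 2*0) - 208) = (6 - 103)/(10*(2*0)/(-16) - 208) = -97/(10*0*(-1/16) - 208) = -97/(0 - 208) = -97/(-208) = -97*(-1/208) = 97/208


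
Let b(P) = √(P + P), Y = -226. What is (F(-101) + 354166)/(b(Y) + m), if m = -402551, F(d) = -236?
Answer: -142474875430/162047308053 - 707860*I*√113/162047308053 ≈ -0.87922 - 4.6435e-5*I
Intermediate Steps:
b(P) = √2*√P (b(P) = √(2*P) = √2*√P)
(F(-101) + 354166)/(b(Y) + m) = (-236 + 354166)/(√2*√(-226) - 402551) = 353930/(√2*(I*√226) - 402551) = 353930/(2*I*√113 - 402551) = 353930/(-402551 + 2*I*√113)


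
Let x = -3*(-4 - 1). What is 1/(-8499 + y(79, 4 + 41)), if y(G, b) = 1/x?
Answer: -15/127484 ≈ -0.00011766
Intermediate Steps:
x = 15 (x = -3*(-5) = 15)
y(G, b) = 1/15
1/(-8499 + y(79, 4 + 41)) = 1/(-8499 + 1/15) = 1/(-127484/15) = -15/127484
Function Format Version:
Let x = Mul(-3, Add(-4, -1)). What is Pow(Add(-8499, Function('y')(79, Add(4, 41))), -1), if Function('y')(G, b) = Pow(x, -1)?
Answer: Rational(-15, 127484) ≈ -0.00011766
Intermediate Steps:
x = 15 (x = Mul(-3, -5) = 15)
Function('y')(G, b) = Rational(1, 15) (Function('y')(G, b) = Pow(15, -1) = Rational(1, 15))
Pow(Add(-8499, Function('y')(79, Add(4, 41))), -1) = Pow(Add(-8499, Rational(1, 15)), -1) = Pow(Rational(-127484, 15), -1) = Rational(-15, 127484)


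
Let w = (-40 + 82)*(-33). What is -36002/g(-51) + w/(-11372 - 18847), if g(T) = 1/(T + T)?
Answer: 5284301622/1439 ≈ 3.6722e+6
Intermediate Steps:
w = -1386 (w = 42*(-33) = -1386)
g(T) = 1/(2*T)
-36002/g(-51) + w/(-11372 - 18847) = -36002/((½)/(-51)) - 1386/(-11372 - 18847) = -36002/((½)*(-1/51)) - 1386/(-30219) = -36002/(-1/102) - 1386*(-1/30219) = -36002*(-102) + 66/1439 = 3672204 + 66/1439 = 5284301622/1439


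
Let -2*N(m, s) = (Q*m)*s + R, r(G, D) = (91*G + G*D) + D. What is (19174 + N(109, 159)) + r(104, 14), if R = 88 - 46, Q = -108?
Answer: 965961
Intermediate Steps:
R = 42
r(G, D) = D + 91*G + D*G (r(G, D) = (91*G + D*G) + D = D + 91*G + D*G)
N(m, s) = -21 + 54*m*s (N(m, s) = -((-108*m)*s + 42)/2 = -(-108*m*s + 42)/2 = -(42 - 108*m*s)/2 = -21 + 54*m*s)
(19174 + N(109, 159)) + r(104, 14) = (19174 + (-21 + 54*109*159)) + (14 + 91*104 + 14*104) = (19174 + (-21 + 935874)) + (14 + 9464 + 1456) = (19174 + 935853) + 10934 = 955027 + 10934 = 965961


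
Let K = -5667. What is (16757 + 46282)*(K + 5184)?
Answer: -30447837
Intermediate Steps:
(16757 + 46282)*(K + 5184) = (16757 + 46282)*(-5667 + 5184) = 63039*(-483) = -30447837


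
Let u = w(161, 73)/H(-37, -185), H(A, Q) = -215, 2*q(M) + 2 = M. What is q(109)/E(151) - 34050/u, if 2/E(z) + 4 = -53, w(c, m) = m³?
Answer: -2343331683/1556068 ≈ -1505.9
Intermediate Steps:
q(M) = -1 + M/2
E(z) = -2/57 (E(z) = 2/(-4 - 53) = 2/(-57) = 2*(-1/57) = -2/57)
u = -389017/215 (u = 73³/(-215) = 389017*(-1/215) = -389017/215 ≈ -1809.4)
q(109)/E(151) - 34050/u = (-1 + (½)*109)/(-2/57) - 34050/(-389017/215) = (-1 + 109/2)*(-57/2) - 34050*(-215/389017) = (107/2)*(-57/2) + 7320750/389017 = -6099/4 + 7320750/389017 = -2343331683/1556068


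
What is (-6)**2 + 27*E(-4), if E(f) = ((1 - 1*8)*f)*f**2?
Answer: 12132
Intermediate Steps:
E(f) = -7*f**3 (E(f) = ((1 - 8)*f)*f**2 = (-7*f)*f**2 = -7*f**3)
(-6)**2 + 27*E(-4) = (-6)**2 + 27*(-7*(-4)**3) = 36 + 27*(-7*(-64)) = 36 + 27*448 = 36 + 12096 = 12132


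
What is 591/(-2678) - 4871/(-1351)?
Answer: 12246097/3617978 ≈ 3.3848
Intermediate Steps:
591/(-2678) - 4871/(-1351) = 591*(-1/2678) - 4871*(-1/1351) = -591/2678 + 4871/1351 = 12246097/3617978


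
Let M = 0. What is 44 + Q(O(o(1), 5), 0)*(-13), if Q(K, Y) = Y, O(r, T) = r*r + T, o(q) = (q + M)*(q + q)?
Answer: 44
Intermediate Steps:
o(q) = 2*q² (o(q) = (q + 0)*(q + q) = q*(2*q) = 2*q²)
O(r, T) = T + r² (O(r, T) = r² + T = T + r²)
44 + Q(O(o(1), 5), 0)*(-13) = 44 + 0*(-13) = 44 + 0 = 44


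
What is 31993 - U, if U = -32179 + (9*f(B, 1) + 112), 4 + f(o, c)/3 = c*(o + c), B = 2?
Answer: 64087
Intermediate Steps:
f(o, c) = -12 + 3*c*(c + o) (f(o, c) = -12 + 3*(c*(o + c)) = -12 + 3*(c*(c + o)) = -12 + 3*c*(c + o))
U = -32094 (U = -32179 + (9*(-12 + 3*1² + 3*1*2) + 112) = -32179 + (9*(-12 + 3*1 + 6) + 112) = -32179 + (9*(-12 + 3 + 6) + 112) = -32179 + (9*(-3) + 112) = -32179 + (-27 + 112) = -32179 + 85 = -32094)
31993 - U = 31993 - 1*(-32094) = 31993 + 32094 = 64087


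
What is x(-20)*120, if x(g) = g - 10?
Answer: -3600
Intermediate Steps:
x(g) = -10 + g
x(-20)*120 = (-10 - 20)*120 = -30*120 = -3600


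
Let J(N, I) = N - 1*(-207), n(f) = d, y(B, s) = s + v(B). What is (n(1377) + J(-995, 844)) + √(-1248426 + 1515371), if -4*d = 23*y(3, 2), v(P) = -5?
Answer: -3083/4 + √266945 ≈ -254.08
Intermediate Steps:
y(B, s) = -5 + s (y(B, s) = s - 5 = -5 + s)
d = 69/4 (d = -23*(-5 + 2)/4 = -23*(-3)/4 = -¼*(-69) = 69/4 ≈ 17.250)
n(f) = 69/4
J(N, I) = 207 + N (J(N, I) = N + 207 = 207 + N)
(n(1377) + J(-995, 844)) + √(-1248426 + 1515371) = (69/4 + (207 - 995)) + √(-1248426 + 1515371) = (69/4 - 788) + √266945 = -3083/4 + √266945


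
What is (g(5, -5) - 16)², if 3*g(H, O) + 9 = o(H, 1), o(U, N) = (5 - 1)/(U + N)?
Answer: 28561/81 ≈ 352.60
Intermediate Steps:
o(U, N) = 4/(N + U)
g(H, O) = -3 + 4/(3*(1 + H)) (g(H, O) = -3 + (4/(1 + H))/3 = -3 + 4/(3*(1 + H)))
(g(5, -5) - 16)² = ((-5 - 9*5)/(3*(1 + 5)) - 16)² = ((⅓)*(-5 - 45)/6 - 16)² = ((⅓)*(⅙)*(-50) - 16)² = (-25/9 - 16)² = (-169/9)² = 28561/81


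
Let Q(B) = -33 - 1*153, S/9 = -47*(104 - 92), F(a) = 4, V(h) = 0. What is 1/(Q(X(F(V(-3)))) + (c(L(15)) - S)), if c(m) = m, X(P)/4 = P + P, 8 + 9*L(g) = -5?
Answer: 9/43997 ≈ 0.00020456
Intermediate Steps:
L(g) = -13/9 (L(g) = -8/9 + (⅑)*(-5) = -8/9 - 5/9 = -13/9)
X(P) = 8*P (X(P) = 4*(P + P) = 4*(2*P) = 8*P)
S = -5076 (S = 9*(-47*(104 - 92)) = 9*(-47*12) = 9*(-564) = -5076)
Q(B) = -186 (Q(B) = -33 - 153 = -186)
1/(Q(X(F(V(-3)))) + (c(L(15)) - S)) = 1/(-186 + (-13/9 - 1*(-5076))) = 1/(-186 + (-13/9 + 5076)) = 1/(-186 + 45671/9) = 1/(43997/9) = 9/43997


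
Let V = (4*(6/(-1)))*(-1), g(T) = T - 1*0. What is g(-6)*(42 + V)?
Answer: -396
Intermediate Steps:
g(T) = T (g(T) = T + 0 = T)
V = 24 (V = (4*(6*(-1)))*(-1) = (4*(-6))*(-1) = -24*(-1) = 24)
g(-6)*(42 + V) = -6*(42 + 24) = -6*66 = -396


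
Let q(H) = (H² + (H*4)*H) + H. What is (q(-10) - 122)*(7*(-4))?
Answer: -10304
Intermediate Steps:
q(H) = H + 5*H² (q(H) = (H² + (4*H)*H) + H = (H² + 4*H²) + H = 5*H² + H = H + 5*H²)
(q(-10) - 122)*(7*(-4)) = (-10*(1 + 5*(-10)) - 122)*(7*(-4)) = (-10*(1 - 50) - 122)*(-28) = (-10*(-49) - 122)*(-28) = (490 - 122)*(-28) = 368*(-28) = -10304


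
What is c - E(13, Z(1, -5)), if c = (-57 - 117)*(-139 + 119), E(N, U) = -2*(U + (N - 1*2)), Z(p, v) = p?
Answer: 3504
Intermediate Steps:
E(N, U) = 4 - 2*N - 2*U (E(N, U) = -2*(U + (N - 2)) = -2*(U + (-2 + N)) = -2*(-2 + N + U) = 4 - 2*N - 2*U)
c = 3480 (c = -174*(-20) = 3480)
c - E(13, Z(1, -5)) = 3480 - (4 - 2*13 - 2*1) = 3480 - (4 - 26 - 2) = 3480 - 1*(-24) = 3480 + 24 = 3504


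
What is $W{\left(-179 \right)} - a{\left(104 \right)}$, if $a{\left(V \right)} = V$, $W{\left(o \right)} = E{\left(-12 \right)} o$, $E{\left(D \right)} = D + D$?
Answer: $4192$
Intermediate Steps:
$E{\left(D \right)} = 2 D$
$W{\left(o \right)} = - 24 o$ ($W{\left(o \right)} = 2 \left(-12\right) o = - 24 o$)
$W{\left(-179 \right)} - a{\left(104 \right)} = \left(-24\right) \left(-179\right) - 104 = 4296 - 104 = 4192$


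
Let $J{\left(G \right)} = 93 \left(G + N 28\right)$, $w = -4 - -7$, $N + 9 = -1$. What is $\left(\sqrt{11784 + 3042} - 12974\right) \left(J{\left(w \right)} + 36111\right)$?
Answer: $-134280900 + 10350 \sqrt{14826} \approx -1.3302 \cdot 10^{8}$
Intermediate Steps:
$N = -10$ ($N = -9 - 1 = -10$)
$w = 3$ ($w = -4 + 7 = 3$)
$J{\left(G \right)} = -26040 + 93 G$ ($J{\left(G \right)} = 93 \left(G - 280\right) = 93 \left(-280 + G\right) = -26040 + 93 G$)
$\left(\sqrt{11784 + 3042} - 12974\right) \left(J{\left(w \right)} + 36111\right) = \left(\sqrt{11784 + 3042} - 12974\right) \left(\left(-26040 + 93 \cdot 3\right) + 36111\right) = \left(\sqrt{14826} - 12974\right) \left(\left(-26040 + 279\right) + 36111\right) = \left(-12974 + \sqrt{14826}\right) \left(-25761 + 36111\right) = \left(-12974 + \sqrt{14826}\right) 10350 = -134280900 + 10350 \sqrt{14826}$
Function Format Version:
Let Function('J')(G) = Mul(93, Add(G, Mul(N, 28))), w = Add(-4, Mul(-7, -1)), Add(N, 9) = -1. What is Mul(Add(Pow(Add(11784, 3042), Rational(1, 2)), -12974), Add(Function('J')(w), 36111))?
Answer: Add(-134280900, Mul(10350, Pow(14826, Rational(1, 2)))) ≈ -1.3302e+8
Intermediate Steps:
N = -10 (N = Add(-9, -1) = -10)
w = 3 (w = Add(-4, 7) = 3)
Function('J')(G) = Add(-26040, Mul(93, G)) (Function('J')(G) = Mul(93, Add(G, Mul(-10, 28))) = Mul(93, Add(G, -280)) = Mul(93, Add(-280, G)) = Add(-26040, Mul(93, G)))
Mul(Add(Pow(Add(11784, 3042), Rational(1, 2)), -12974), Add(Function('J')(w), 36111)) = Mul(Add(Pow(Add(11784, 3042), Rational(1, 2)), -12974), Add(Add(-26040, Mul(93, 3)), 36111)) = Mul(Add(Pow(14826, Rational(1, 2)), -12974), Add(Add(-26040, 279), 36111)) = Mul(Add(-12974, Pow(14826, Rational(1, 2))), Add(-25761, 36111)) = Mul(Add(-12974, Pow(14826, Rational(1, 2))), 10350) = Add(-134280900, Mul(10350, Pow(14826, Rational(1, 2))))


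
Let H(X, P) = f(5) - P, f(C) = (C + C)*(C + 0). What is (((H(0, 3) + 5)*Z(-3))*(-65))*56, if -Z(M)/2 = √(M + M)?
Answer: 378560*I*√6 ≈ 9.2728e+5*I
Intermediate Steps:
f(C) = 2*C² (f(C) = (2*C)*C = 2*C²)
Z(M) = -2*√2*√M (Z(M) = -2*√(M + M) = -2*√2*√M)
H(X, P) = 50 - P (H(X, P) = 2*5² - P = 2*25 - P = 50 - P)
(((H(0, 3) + 5)*Z(-3))*(-65))*56 = ((((50 - 1*3) + 5)*(-2*√2*√(-3)))*(-65))*56 = ((((50 - 3) + 5)*(-2*√2*I*√3))*(-65))*56 = (((47 + 5)*(-2*I*√6))*(-65))*56 = ((52*(-2*I*√6))*(-65))*56 = (-104*I*√6*(-65))*56 = (6760*I*√6)*56 = 378560*I*√6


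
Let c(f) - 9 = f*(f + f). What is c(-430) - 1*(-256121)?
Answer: 625930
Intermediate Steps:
c(f) = 9 + 2*f² (c(f) = 9 + f*(f + f) = 9 + f*(2*f) = 9 + 2*f²)
c(-430) - 1*(-256121) = (9 + 2*(-430)²) - 1*(-256121) = (9 + 2*184900) + 256121 = (9 + 369800) + 256121 = 369809 + 256121 = 625930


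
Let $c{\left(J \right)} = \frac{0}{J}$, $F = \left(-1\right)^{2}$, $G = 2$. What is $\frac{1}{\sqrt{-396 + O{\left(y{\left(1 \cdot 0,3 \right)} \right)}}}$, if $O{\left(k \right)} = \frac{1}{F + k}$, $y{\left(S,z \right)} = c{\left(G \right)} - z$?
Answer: $- \frac{i \sqrt{1586}}{793} \approx - 0.05022 i$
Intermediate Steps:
$F = 1$
$c{\left(J \right)} = 0$
$y{\left(S,z \right)} = - z$ ($y{\left(S,z \right)} = 0 - z = - z$)
$O{\left(k \right)} = \frac{1}{1 + k}$
$\frac{1}{\sqrt{-396 + O{\left(y{\left(1 \cdot 0,3 \right)} \right)}}} = \frac{1}{\sqrt{-396 + \frac{1}{1 - 3}}} = \frac{1}{\sqrt{-396 + \frac{1}{-2}}} = \frac{1}{\sqrt{-396 - \frac{1}{2}}} = \frac{1}{\sqrt{- \frac{793}{2}}} = \frac{1}{\frac{1}{2} i \sqrt{1586}} = - \frac{i \sqrt{1586}}{793}$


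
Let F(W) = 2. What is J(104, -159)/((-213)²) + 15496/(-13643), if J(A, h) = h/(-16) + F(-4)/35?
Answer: -56232133367/49517541360 ≈ -1.1356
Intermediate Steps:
J(A, h) = 2/35 - h/16 (J(A, h) = h/(-16) + 2/35 = h*(-1/16) + 2*(1/35) = -h/16 + 2/35 = 2/35 - h/16)
J(104, -159)/((-213)²) + 15496/(-13643) = (2/35 - 1/16*(-159))/((-213)²) + 15496/(-13643) = (2/35 + 159/16)/45369 + 15496*(-1/13643) = (5597/560)*(1/45369) - 15496/13643 = 5597/25406640 - 15496/13643 = -56232133367/49517541360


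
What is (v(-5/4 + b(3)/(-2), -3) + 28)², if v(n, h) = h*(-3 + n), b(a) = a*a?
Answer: 47089/16 ≈ 2943.1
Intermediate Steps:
b(a) = a²
(v(-5/4 + b(3)/(-2), -3) + 28)² = (-3*(-3 + (-5/4 + 3²/(-2))) + 28)² = (-3*(-3 + (-5*¼ + 9*(-½))) + 28)² = (-3*(-3 + (-5/4 - 9/2)) + 28)² = (-3*(-3 - 23/4) + 28)² = (-3*(-35/4) + 28)² = (105/4 + 28)² = (217/4)² = 47089/16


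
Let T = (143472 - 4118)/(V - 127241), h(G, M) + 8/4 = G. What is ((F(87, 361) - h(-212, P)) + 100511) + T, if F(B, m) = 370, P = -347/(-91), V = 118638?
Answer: 869580931/8603 ≈ 1.0108e+5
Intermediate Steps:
P = 347/91 (P = -347*(-1/91) = 347/91 ≈ 3.8132)
h(G, M) = -2 + G
T = -139354/8603 (T = (143472 - 4118)/(118638 - 127241) = 139354/(-8603) = 139354*(-1/8603) = -139354/8603 ≈ -16.198)
((F(87, 361) - h(-212, P)) + 100511) + T = ((370 - (-2 - 212)) + 100511) - 139354/8603 = ((370 - 1*(-214)) + 100511) - 139354/8603 = ((370 + 214) + 100511) - 139354/8603 = (584 + 100511) - 139354/8603 = 101095 - 139354/8603 = 869580931/8603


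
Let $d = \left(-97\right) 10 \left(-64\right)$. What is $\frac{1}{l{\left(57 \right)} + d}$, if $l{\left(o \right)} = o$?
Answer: $\frac{1}{62137} \approx 1.6093 \cdot 10^{-5}$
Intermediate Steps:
$d = 62080$ ($d = \left(-970\right) \left(-64\right) = 62080$)
$\frac{1}{l{\left(57 \right)} + d} = \frac{1}{57 + 62080} = \frac{1}{62137}$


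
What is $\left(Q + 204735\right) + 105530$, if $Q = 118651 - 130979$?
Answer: $297937$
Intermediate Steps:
$Q = -12328$
$\left(Q + 204735\right) + 105530 = \left(-12328 + 204735\right) + 105530 = 192407 + 105530 = 297937$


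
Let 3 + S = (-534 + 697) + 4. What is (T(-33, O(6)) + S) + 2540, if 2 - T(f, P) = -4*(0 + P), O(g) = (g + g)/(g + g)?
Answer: 2710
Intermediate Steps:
O(g) = 1 (O(g) = (2*g)/((2*g)) = (2*g)*(1/(2*g)) = 1)
T(f, P) = 2 + 4*P (T(f, P) = 2 - (-4)*(0 + P) = 2 - (-4)*P = 2 + 4*P)
S = 164 (S = -3 + ((-534 + 697) + 4) = -3 + (163 + 4) = -3 + 167 = 164)
(T(-33, O(6)) + S) + 2540 = ((2 + 4*1) + 164) + 2540 = ((2 + 4) + 164) + 2540 = (6 + 164) + 2540 = 170 + 2540 = 2710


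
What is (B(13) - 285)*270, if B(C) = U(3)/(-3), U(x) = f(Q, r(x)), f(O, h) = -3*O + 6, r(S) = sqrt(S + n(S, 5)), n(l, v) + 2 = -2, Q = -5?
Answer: -78840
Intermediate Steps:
n(l, v) = -4 (n(l, v) = -2 - 2 = -4)
r(S) = sqrt(-4 + S) (r(S) = sqrt(S - 4) = sqrt(-4 + S))
f(O, h) = 6 - 3*O
U(x) = 21 (U(x) = 6 - 3*(-5) = 6 + 15 = 21)
B(C) = -7 (B(C) = 21/(-3) = 21*(-1/3) = -7)
(B(13) - 285)*270 = (-7 - 285)*270 = -292*270 = -78840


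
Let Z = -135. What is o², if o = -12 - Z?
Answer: 15129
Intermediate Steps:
o = 123 (o = -12 - 1*(-135) = -12 + 135 = 123)
o² = 123² = 15129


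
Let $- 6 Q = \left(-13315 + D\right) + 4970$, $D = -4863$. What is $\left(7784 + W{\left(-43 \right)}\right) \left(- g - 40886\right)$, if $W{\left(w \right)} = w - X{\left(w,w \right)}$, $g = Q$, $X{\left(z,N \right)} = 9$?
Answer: $- \frac{999453784}{3} \approx -3.3315 \cdot 10^{8}$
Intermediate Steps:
$Q = \frac{6604}{3}$ ($Q = - \frac{\left(-13315 - 4863\right) + 4970}{6} = - \frac{-18178 + 4970}{6} = \left(- \frac{1}{6}\right) \left(-13208\right) = \frac{6604}{3} \approx 2201.3$)
$g = \frac{6604}{3} \approx 2201.3$
$W{\left(w \right)} = -9 + w$ ($W{\left(w \right)} = w - 9 = -9 + w$)
$\left(7784 + W{\left(-43 \right)}\right) \left(- g - 40886\right) = \left(7784 - 52\right) \left(\left(-1\right) \frac{6604}{3} - 40886\right) = \left(7784 - 52\right) \left(- \frac{6604}{3} - 40886\right) = 7732 \left(- \frac{129262}{3}\right) = - \frac{999453784}{3}$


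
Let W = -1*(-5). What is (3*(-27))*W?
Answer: -405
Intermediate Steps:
W = 5
(3*(-27))*W = (3*(-27))*5 = -81*5 = -405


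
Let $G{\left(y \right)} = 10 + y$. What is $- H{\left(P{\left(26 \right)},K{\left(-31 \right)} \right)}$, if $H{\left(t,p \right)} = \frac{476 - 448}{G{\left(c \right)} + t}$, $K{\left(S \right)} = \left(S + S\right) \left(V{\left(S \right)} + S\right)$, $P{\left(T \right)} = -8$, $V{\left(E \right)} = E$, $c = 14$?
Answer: $- \frac{7}{4} \approx -1.75$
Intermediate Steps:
$K{\left(S \right)} = 4 S^{2}$ ($K{\left(S \right)} = \left(S + S\right) \left(S + S\right) = 2 S 2 S = 4 S^{2}$)
$H{\left(t,p \right)} = \frac{28}{24 + t}$ ($H{\left(t,p \right)} = \frac{476 - 448}{\left(10 + 14\right) + t} = \frac{28}{24 + t}$)
$- H{\left(P{\left(26 \right)},K{\left(-31 \right)} \right)} = - \frac{28}{24 - 8} = - \frac{28}{16} = \left(-1\right) \frac{7}{4} = - \frac{7}{4}$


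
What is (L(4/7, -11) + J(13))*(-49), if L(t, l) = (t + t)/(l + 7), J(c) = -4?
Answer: 210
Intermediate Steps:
L(t, l) = 2*t/(7 + l) (L(t, l) = (2*t)/(7 + l) = 2*t/(7 + l))
(L(4/7, -11) + J(13))*(-49) = (2*(4/7)/(7 - 11) - 4)*(-49) = (2*(4*(⅐))/(-4) - 4)*(-49) = (2*(4/7)*(-¼) - 4)*(-49) = (-2/7 - 4)*(-49) = -30/7*(-49) = 210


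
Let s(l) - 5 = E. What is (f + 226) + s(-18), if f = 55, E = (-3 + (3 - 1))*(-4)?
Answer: 290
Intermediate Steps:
E = 4 (E = (-3 + 2)*(-4) = -1*(-4) = 4)
s(l) = 9 (s(l) = 5 + 4 = 9)
(f + 226) + s(-18) = (55 + 226) + 9 = 281 + 9 = 290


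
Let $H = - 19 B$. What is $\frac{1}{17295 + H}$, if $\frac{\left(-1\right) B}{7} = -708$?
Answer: $- \frac{1}{76869} \approx -1.3009 \cdot 10^{-5}$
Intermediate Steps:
$B = 4956$ ($B = \left(-7\right) \left(-708\right) = 4956$)
$H = -94164$ ($H = \left(-19\right) 4956 = -94164$)
$\frac{1}{17295 + H} = \frac{1}{17295 - 94164} = \frac{1}{-76869} = - \frac{1}{76869}$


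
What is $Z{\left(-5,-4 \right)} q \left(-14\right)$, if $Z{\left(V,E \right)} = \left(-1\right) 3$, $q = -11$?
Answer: $-462$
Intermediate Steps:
$Z{\left(V,E \right)} = -3$
$Z{\left(-5,-4 \right)} q \left(-14\right) = \left(-3\right) \left(-11\right) \left(-14\right) = 33 \left(-14\right) = -462$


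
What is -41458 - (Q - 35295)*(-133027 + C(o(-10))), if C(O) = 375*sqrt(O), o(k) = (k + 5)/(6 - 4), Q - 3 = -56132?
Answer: -12161901906 + 17142000*I*sqrt(10) ≈ -1.2162e+10 + 5.4208e+7*I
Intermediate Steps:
Q = -56129 (Q = 3 - 56132 = -56129)
o(k) = 5/2 + k/2 (o(k) = (5 + k)/2 = (5 + k)*(1/2) = 5/2 + k/2)
-41458 - (Q - 35295)*(-133027 + C(o(-10))) = -41458 - (-56129 - 35295)*(-133027 + 375*sqrt(5/2 + (1/2)*(-10))) = -41458 - (-91424)*(-133027 + 375*sqrt(5/2 - 5)) = -41458 - (-91424)*(-133027 + 375*sqrt(-5/2)) = -41458 - (-91424)*(-133027 + 375*(I*sqrt(10)/2)) = -41458 - (-91424)*(-133027 + 375*I*sqrt(10)/2) = -41458 - (12161860448 - 17142000*I*sqrt(10)) = -41458 + (-12161860448 + 17142000*I*sqrt(10)) = -12161901906 + 17142000*I*sqrt(10)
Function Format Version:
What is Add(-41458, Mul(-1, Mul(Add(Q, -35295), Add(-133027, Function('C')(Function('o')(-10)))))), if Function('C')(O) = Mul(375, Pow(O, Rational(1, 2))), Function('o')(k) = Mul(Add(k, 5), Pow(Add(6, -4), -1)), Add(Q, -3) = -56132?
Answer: Add(-12161901906, Mul(17142000, I, Pow(10, Rational(1, 2)))) ≈ Add(-1.2162e+10, Mul(5.4208e+7, I))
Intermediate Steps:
Q = -56129 (Q = Add(3, -56132) = -56129)
Function('o')(k) = Add(Rational(5, 2), Mul(Rational(1, 2), k)) (Function('o')(k) = Mul(Add(5, k), Pow(2, -1)) = Mul(Add(5, k), Rational(1, 2)) = Add(Rational(5, 2), Mul(Rational(1, 2), k)))
Add(-41458, Mul(-1, Mul(Add(Q, -35295), Add(-133027, Function('C')(Function('o')(-10)))))) = Add(-41458, Mul(-1, Mul(Add(-56129, -35295), Add(-133027, Mul(375, Pow(Add(Rational(5, 2), Mul(Rational(1, 2), -10)), Rational(1, 2))))))) = Add(-41458, Mul(-1, Mul(-91424, Add(-133027, Mul(375, Pow(Add(Rational(5, 2), -5), Rational(1, 2))))))) = Add(-41458, Mul(-1, Mul(-91424, Add(-133027, Mul(375, Pow(Rational(-5, 2), Rational(1, 2))))))) = Add(-41458, Mul(-1, Mul(-91424, Add(-133027, Mul(375, Mul(Rational(1, 2), I, Pow(10, Rational(1, 2)))))))) = Add(-41458, Mul(-1, Mul(-91424, Add(-133027, Mul(Rational(375, 2), I, Pow(10, Rational(1, 2))))))) = Add(-41458, Mul(-1, Add(12161860448, Mul(-17142000, I, Pow(10, Rational(1, 2)))))) = Add(-41458, Add(-12161860448, Mul(17142000, I, Pow(10, Rational(1, 2))))) = Add(-12161901906, Mul(17142000, I, Pow(10, Rational(1, 2))))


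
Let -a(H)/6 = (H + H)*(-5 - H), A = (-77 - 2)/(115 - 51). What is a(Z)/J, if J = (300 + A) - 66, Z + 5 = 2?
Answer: -4608/14897 ≈ -0.30932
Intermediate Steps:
A = -79/64 ≈ -1.2344
Z = -3 (Z = -5 + 2 = -3)
J = 14897/64 (J = (300 - 79/64) - 66 = 19121/64 - 66 = 14897/64 ≈ 232.77)
a(H) = -12*H*(-5 - H) (a(H) = -6*(H + H)*(-5 - H) = -6*2*H*(-5 - H) = -12*H*(-5 - H))
a(Z)/J = (12*(-3)*(5 - 3))/(14897/64) = (12*(-3)*2)*(64/14897) = -72*64/14897 = -4608/14897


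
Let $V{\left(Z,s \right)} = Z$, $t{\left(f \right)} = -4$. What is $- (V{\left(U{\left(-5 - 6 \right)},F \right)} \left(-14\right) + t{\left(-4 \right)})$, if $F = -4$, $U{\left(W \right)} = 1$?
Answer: $18$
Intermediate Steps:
$- (V{\left(U{\left(-5 - 6 \right)},F \right)} \left(-14\right) + t{\left(-4 \right)}) = - (1 \left(-14\right) - 4) = - (-14 - 4) = \left(-1\right) \left(-18\right) = 18$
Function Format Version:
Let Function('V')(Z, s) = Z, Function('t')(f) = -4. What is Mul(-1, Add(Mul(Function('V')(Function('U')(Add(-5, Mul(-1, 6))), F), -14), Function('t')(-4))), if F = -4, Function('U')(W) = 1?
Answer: 18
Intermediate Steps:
Mul(-1, Add(Mul(Function('V')(Function('U')(Add(-5, Mul(-1, 6))), F), -14), Function('t')(-4))) = Mul(-1, Add(Mul(1, -14), -4)) = Mul(-1, Add(-14, -4)) = Mul(-1, -18) = 18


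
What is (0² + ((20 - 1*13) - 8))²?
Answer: 1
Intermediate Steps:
(0² + ((20 - 1*13) - 8))² = (0 + ((20 - 13) - 8))² = (0 + (7 - 8))² = (0 - 1)² = (-1)² = 1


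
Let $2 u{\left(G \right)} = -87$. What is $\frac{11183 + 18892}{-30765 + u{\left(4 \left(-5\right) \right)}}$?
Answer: $- \frac{20050}{20539} \approx -0.97619$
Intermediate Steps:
$u{\left(G \right)} = - \frac{87}{2}$ ($u{\left(G \right)} = \frac{1}{2} \left(-87\right) = - \frac{87}{2}$)
$\frac{11183 + 18892}{-30765 + u{\left(4 \left(-5\right) \right)}} = \frac{11183 + 18892}{-30765 - \frac{87}{2}} = \frac{30075}{- \frac{61617}{2}} = 30075 \left(- \frac{2}{61617}\right) = - \frac{20050}{20539}$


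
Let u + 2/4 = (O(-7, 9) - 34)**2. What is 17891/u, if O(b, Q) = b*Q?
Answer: 35782/18817 ≈ 1.9016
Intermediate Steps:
O(b, Q) = Q*b
u = 18817/2 (u = -1/2 + (9*(-7) - 34)**2 = -1/2 + (-63 - 34)**2 = -1/2 + (-97)**2 = -1/2 + 9409 = 18817/2 ≈ 9408.5)
17891/u = 17891/(18817/2) = 17891*(2/18817) = 35782/18817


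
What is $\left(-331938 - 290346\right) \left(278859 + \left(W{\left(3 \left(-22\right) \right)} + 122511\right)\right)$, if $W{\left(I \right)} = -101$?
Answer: $-249703278396$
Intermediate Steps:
$\left(-331938 - 290346\right) \left(278859 + \left(W{\left(3 \left(-22\right) \right)} + 122511\right)\right) = \left(-331938 - 290346\right) \left(278859 + \left(-101 + 122511\right)\right) = \left(-331938 - 290346\right) \left(278859 + 122410\right) = \left(-622284\right) 401269 = -249703278396$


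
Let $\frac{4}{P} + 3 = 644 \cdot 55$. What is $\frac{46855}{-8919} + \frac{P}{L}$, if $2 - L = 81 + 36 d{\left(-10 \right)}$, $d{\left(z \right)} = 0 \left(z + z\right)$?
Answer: $- \frac{131097654941}{24954853617} \approx -5.2534$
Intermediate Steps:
$d{\left(z \right)} = 0$ ($d{\left(z \right)} = 0 \cdot 2 z = 0$)
$P = \frac{4}{35417}$ ($P = \frac{4}{-3 + 644 \cdot 55} = \frac{4}{-3 + 35420} = \frac{4}{35417} \approx 0.00011294$)
$L = -79$ ($L = 2 - \left(81 + 36 \cdot 0\right) = 2 - \left(81 + 0\right) = 2 - 81 = -79$)
$\frac{46855}{-8919} + \frac{P}{L} = \frac{46855}{-8919} + \frac{4}{35417 \left(-79\right)} = 46855 \left(- \frac{1}{8919}\right) + \frac{4}{35417} \left(- \frac{1}{79}\right) = - \frac{46855}{8919} - \frac{4}{2797943} = - \frac{131097654941}{24954853617}$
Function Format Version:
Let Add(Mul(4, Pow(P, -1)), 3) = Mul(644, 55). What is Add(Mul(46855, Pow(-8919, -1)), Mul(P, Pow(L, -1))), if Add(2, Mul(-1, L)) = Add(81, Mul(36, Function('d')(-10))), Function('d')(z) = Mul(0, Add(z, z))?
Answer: Rational(-131097654941, 24954853617) ≈ -5.2534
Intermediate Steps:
Function('d')(z) = 0 (Function('d')(z) = Mul(0, Mul(2, z)) = 0)
P = Rational(4, 35417) (P = Mul(4, Pow(Add(-3, Mul(644, 55)), -1)) = Mul(4, Pow(Add(-3, 35420), -1)) = Mul(4, Pow(35417, -1)) = Mul(4, Rational(1, 35417)) = Rational(4, 35417) ≈ 0.00011294)
L = -79 (L = Add(2, Mul(-1, Add(81, Mul(36, 0)))) = Add(2, Mul(-1, Add(81, 0))) = Add(2, Mul(-1, 81)) = Add(2, -81) = -79)
Add(Mul(46855, Pow(-8919, -1)), Mul(P, Pow(L, -1))) = Add(Mul(46855, Pow(-8919, -1)), Mul(Rational(4, 35417), Pow(-79, -1))) = Add(Mul(46855, Rational(-1, 8919)), Mul(Rational(4, 35417), Rational(-1, 79))) = Add(Rational(-46855, 8919), Rational(-4, 2797943)) = Rational(-131097654941, 24954853617)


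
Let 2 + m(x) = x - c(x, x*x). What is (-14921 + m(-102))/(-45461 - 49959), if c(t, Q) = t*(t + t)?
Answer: 35833/95420 ≈ 0.37553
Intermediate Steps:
c(t, Q) = 2*t² (c(t, Q) = t*(2*t) = 2*t²)
m(x) = -2 + x - 2*x² (m(x) = -2 + (x - 2*x²) = -2 + x - 2*x²)
(-14921 + m(-102))/(-45461 - 49959) = (-14921 + (-2 - 102 - 2*(-102)²))/(-45461 - 49959) = (-14921 + (-2 - 102 - 2*10404))/(-95420) = (-14921 + (-2 - 102 - 20808))*(-1/95420) = (-14921 - 20912)*(-1/95420) = -35833*(-1/95420) = 35833/95420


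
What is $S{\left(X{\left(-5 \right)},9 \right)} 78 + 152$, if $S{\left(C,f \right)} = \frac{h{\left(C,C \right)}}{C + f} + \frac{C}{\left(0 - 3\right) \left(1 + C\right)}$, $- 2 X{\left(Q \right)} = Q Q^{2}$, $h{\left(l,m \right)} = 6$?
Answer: $\frac{185738}{1397} \approx 132.95$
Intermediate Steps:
$X{\left(Q \right)} = - \frac{Q^{3}}{2}$ ($X{\left(Q \right)} = - \frac{Q Q^{2}}{2} = - \frac{Q^{3}}{2}$)
$S{\left(C,f \right)} = \frac{6}{C + f} + \frac{C}{-3 - 3 C}$ ($S{\left(C,f \right)} = \frac{6}{C + f} + \frac{C}{\left(0 - 3\right) \left(1 + C\right)} = \frac{6}{C + f} + \frac{C}{\left(-3\right) \left(1 + C\right)} = \frac{6}{C + f} + \frac{C}{-3 - 3 C}$)
$S{\left(X{\left(-5 \right)},9 \right)} 78 + 152 = \frac{6 + 6 \left(- \frac{\left(-5\right)^{3}}{2}\right) - \frac{\left(- \frac{\left(-5\right)^{3}}{2}\right)^{2}}{3} - \frac{1}{3} \left(- \frac{\left(-5\right)^{3}}{2}\right) 9}{- \frac{\left(-5\right)^{3}}{2} + 9 + \left(- \frac{\left(-5\right)^{3}}{2}\right)^{2} + - \frac{\left(-5\right)^{3}}{2} \cdot 9} \cdot 78 + 152 = \frac{6 + 6 \left(\left(- \frac{1}{2}\right) \left(-125\right)\right) - \frac{\left(\left(- \frac{1}{2}\right) \left(-125\right)\right)^{2}}{3} - \frac{1}{3} \left(\left(- \frac{1}{2}\right) \left(-125\right)\right) 9}{\left(- \frac{1}{2}\right) \left(-125\right) + 9 + \left(\left(- \frac{1}{2}\right) \left(-125\right)\right)^{2} + \left(- \frac{1}{2}\right) \left(-125\right) 9} \cdot 78 + 152 = \frac{6 + 6 \cdot \frac{125}{2} - \frac{\left(\frac{125}{2}\right)^{2}}{3} - \frac{125}{6} \cdot 9}{\frac{125}{2} + 9 + \left(\frac{125}{2}\right)^{2} + \frac{125}{2} \cdot 9} \cdot 78 + 152 = \frac{6 + 375 - \frac{15625}{12} - \frac{375}{2}}{\frac{125}{2} + 9 + \frac{15625}{4} + \frac{1125}{2}} \cdot 78 + 152 = \frac{6 + 375 - \frac{15625}{12} - \frac{375}{2}}{\frac{18161}{4}} \cdot 78 + 152 = \frac{4}{18161} \left(- \frac{13303}{12}\right) 78 + 152 = \left(- \frac{13303}{54483}\right) 78 + 152 = - \frac{26606}{1397} + 152 = \frac{185738}{1397}$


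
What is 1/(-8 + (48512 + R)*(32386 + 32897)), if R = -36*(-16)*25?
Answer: 1/4107084088 ≈ 2.4348e-10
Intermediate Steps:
R = 14400 (R = 576*25 = 14400)
1/(-8 + (48512 + R)*(32386 + 32897)) = 1/(-8 + (48512 + 14400)*(32386 + 32897)) = 1/(-8 + 62912*65283) = 1/(-8 + 4107084096) = 1/4107084088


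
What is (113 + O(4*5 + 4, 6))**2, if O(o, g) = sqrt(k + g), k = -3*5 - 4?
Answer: (113 + I*sqrt(13))**2 ≈ 12756.0 + 814.85*I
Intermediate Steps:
k = -19 (k = -15 - 4 = -19)
O(o, g) = sqrt(-19 + g)
(113 + O(4*5 + 4, 6))**2 = (113 + sqrt(-19 + 6))**2 = (113 + sqrt(-13))**2 = (113 + I*sqrt(13))**2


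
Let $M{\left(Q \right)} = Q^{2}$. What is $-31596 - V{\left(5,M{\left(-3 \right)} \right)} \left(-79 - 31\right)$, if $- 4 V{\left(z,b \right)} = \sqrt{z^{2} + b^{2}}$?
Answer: $-31596 - \frac{55 \sqrt{106}}{2} \approx -31879.0$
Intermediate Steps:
$V{\left(z,b \right)} = - \frac{\sqrt{b^{2} + z^{2}}}{4}$ ($V{\left(z,b \right)} = - \frac{\sqrt{z^{2} + b^{2}}}{4} = - \frac{\sqrt{b^{2} + z^{2}}}{4}$)
$-31596 - V{\left(5,M{\left(-3 \right)} \right)} \left(-79 - 31\right) = -31596 - - \frac{\sqrt{\left(\left(-3\right)^{2}\right)^{2} + 5^{2}}}{4} \left(-79 - 31\right) = -31596 - - \frac{\sqrt{9^{2} + 25}}{4} \left(-79 - 31\right) = -31596 - - \frac{\sqrt{81 + 25}}{4} \left(-110\right) = -31596 - - \frac{\sqrt{106}}{4} \left(-110\right) = -31596 - \frac{55 \sqrt{106}}{2}$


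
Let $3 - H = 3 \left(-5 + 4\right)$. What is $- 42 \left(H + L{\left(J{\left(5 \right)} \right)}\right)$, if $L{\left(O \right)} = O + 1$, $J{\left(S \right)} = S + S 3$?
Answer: $-1134$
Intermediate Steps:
$H = 6$ ($H = 3 - 3 \left(-5 + 4\right) = 3 - 3 \left(-1\right) = 3 - -3 = 3 + 3 = 6$)
$J{\left(S \right)} = 4 S$ ($J{\left(S \right)} = S + 3 S = 4 S$)
$L{\left(O \right)} = 1 + O$
$- 42 \left(H + L{\left(J{\left(5 \right)} \right)}\right) = - 42 \left(6 + \left(1 + 4 \cdot 5\right)\right) = - 42 \left(6 + \left(1 + 20\right)\right) = - 42 \left(6 + 21\right) = \left(-42\right) 27 = -1134$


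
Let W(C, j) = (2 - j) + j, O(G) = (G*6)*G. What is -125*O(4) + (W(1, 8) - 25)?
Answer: -12023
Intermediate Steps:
O(G) = 6*G² (O(G) = (6*G)*G = 6*G²)
W(C, j) = 2
-125*O(4) + (W(1, 8) - 25) = -750*4² + (2 - 25) = -750*16 - 23 = -125*96 - 23 = -12000 - 23 = -12023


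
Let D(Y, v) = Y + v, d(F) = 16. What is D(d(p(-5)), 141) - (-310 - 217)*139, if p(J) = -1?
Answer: 73410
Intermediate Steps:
D(d(p(-5)), 141) - (-310 - 217)*139 = (16 + 141) - (-310 - 217)*139 = 157 - (-527)*139 = 157 - 1*(-73253) = 157 + 73253 = 73410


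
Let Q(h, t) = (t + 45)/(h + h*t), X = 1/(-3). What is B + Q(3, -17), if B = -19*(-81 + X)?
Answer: 6179/4 ≈ 1544.8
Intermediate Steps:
X = -⅓ ≈ -0.33333
Q(h, t) = (45 + t)/(h + h*t)
B = 4636/3 (B = -19*(-81 - ⅓) = -19*(-244/3) = 4636/3 ≈ 1545.3)
B + Q(3, -17) = 4636/3 + (45 - 17)/(3*(1 - 17)) = 4636/3 + (⅓)*28/(-16) = 4636/3 + (⅓)*(-1/16)*28 = 4636/3 - 7/12 = 6179/4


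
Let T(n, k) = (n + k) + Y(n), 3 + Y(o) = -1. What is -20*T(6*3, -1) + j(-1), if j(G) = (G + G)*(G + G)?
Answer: -256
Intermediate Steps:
Y(o) = -4 (Y(o) = -3 - 1 = -4)
j(G) = 4*G² (j(G) = (2*G)*(2*G) = 4*G²)
T(n, k) = -4 + k + n (T(n, k) = (n + k) - 4 = (k + n) - 4 = -4 + k + n)
-20*T(6*3, -1) + j(-1) = -20*(-4 - 1 + 6*3) + 4*(-1)² = -20*(-4 - 1 + 18) + 4*1 = -20*13 + 4 = -260 + 4 = -256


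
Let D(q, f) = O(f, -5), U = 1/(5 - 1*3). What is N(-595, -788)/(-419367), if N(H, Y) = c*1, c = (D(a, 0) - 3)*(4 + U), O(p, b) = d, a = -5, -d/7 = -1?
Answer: -6/139789 ≈ -4.2922e-5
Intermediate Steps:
d = 7 (d = -7*(-1) = 7)
O(p, b) = 7
U = ½ (U = 1/(5 - 3) = 1/2 = 1*(½) = ½ ≈ 0.50000)
D(q, f) = 7
c = 18 (c = (7 - 3)*(4 + ½) = 4*(9/2) = 18)
N(H, Y) = 18 (N(H, Y) = 18*1 = 18)
N(-595, -788)/(-419367) = 18/(-419367) = 18*(-1/419367) = -6/139789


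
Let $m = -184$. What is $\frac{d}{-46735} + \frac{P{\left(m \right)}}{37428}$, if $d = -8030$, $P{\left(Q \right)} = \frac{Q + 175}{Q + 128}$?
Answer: $\frac{1122069577}{6530337632} \approx 0.17182$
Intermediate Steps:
$P{\left(Q \right)} = \frac{175 + Q}{128 + Q}$
$\frac{d}{-46735} + \frac{P{\left(m \right)}}{37428} = - \frac{8030}{-46735} + \frac{\frac{1}{128 - 184} \left(175 - 184\right)}{37428} = \left(-8030\right) \left(- \frac{1}{46735}\right) + \frac{1}{-56} \left(-9\right) \frac{1}{37428} = \frac{1606}{9347} + \left(- \frac{1}{56}\right) \left(-9\right) \frac{1}{37428} = \frac{1606}{9347} + \frac{9}{56} \cdot \frac{1}{37428} = \frac{1606}{9347} + \frac{3}{698656} = \frac{1122069577}{6530337632}$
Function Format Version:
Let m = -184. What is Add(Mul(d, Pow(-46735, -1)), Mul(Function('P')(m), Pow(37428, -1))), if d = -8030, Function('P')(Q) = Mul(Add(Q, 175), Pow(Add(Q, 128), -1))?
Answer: Rational(1122069577, 6530337632) ≈ 0.17182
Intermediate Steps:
Function('P')(Q) = Mul(Pow(Add(128, Q), -1), Add(175, Q)) (Function('P')(Q) = Mul(Add(175, Q), Pow(Add(128, Q), -1)) = Mul(Pow(Add(128, Q), -1), Add(175, Q)))
Add(Mul(d, Pow(-46735, -1)), Mul(Function('P')(m), Pow(37428, -1))) = Add(Mul(-8030, Pow(-46735, -1)), Mul(Mul(Pow(Add(128, -184), -1), Add(175, -184)), Pow(37428, -1))) = Add(Mul(-8030, Rational(-1, 46735)), Mul(Mul(Pow(-56, -1), -9), Rational(1, 37428))) = Add(Rational(1606, 9347), Mul(Mul(Rational(-1, 56), -9), Rational(1, 37428))) = Add(Rational(1606, 9347), Mul(Rational(9, 56), Rational(1, 37428))) = Add(Rational(1606, 9347), Rational(3, 698656)) = Rational(1122069577, 6530337632)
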